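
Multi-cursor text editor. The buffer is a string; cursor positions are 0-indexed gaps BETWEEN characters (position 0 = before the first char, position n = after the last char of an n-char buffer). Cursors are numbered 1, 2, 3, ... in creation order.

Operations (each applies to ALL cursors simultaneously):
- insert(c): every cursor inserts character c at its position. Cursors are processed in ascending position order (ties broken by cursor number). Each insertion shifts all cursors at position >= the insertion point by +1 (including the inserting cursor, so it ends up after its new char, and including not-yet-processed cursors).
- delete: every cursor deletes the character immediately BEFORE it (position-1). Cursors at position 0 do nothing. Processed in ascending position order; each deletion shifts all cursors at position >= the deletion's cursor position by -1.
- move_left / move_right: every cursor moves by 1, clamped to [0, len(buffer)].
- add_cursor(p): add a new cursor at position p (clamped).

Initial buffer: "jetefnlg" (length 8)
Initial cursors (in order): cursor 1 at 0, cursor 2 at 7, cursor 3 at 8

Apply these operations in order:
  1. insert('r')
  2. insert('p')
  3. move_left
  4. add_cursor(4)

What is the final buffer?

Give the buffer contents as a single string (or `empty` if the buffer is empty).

Answer: rpjetefnlrpgrp

Derivation:
After op 1 (insert('r')): buffer="rjetefnlrgr" (len 11), cursors c1@1 c2@9 c3@11, authorship 1.......2.3
After op 2 (insert('p')): buffer="rpjetefnlrpgrp" (len 14), cursors c1@2 c2@11 c3@14, authorship 11.......22.33
After op 3 (move_left): buffer="rpjetefnlrpgrp" (len 14), cursors c1@1 c2@10 c3@13, authorship 11.......22.33
After op 4 (add_cursor(4)): buffer="rpjetefnlrpgrp" (len 14), cursors c1@1 c4@4 c2@10 c3@13, authorship 11.......22.33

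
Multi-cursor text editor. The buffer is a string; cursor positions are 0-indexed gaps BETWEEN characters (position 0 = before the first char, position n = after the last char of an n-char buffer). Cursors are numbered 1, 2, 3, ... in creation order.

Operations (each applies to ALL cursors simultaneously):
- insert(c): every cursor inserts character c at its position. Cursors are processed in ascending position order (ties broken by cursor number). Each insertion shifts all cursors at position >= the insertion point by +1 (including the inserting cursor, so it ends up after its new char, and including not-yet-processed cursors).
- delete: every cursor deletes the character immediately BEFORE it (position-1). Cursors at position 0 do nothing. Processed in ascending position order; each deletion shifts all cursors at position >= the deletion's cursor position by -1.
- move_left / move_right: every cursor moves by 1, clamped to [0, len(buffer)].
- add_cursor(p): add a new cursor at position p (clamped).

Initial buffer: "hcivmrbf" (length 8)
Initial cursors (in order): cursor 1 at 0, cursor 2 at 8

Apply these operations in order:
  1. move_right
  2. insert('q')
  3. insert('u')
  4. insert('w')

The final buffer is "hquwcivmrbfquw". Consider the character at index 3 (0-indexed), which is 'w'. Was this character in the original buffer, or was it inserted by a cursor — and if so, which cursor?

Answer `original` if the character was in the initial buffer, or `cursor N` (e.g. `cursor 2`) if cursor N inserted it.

Answer: cursor 1

Derivation:
After op 1 (move_right): buffer="hcivmrbf" (len 8), cursors c1@1 c2@8, authorship ........
After op 2 (insert('q')): buffer="hqcivmrbfq" (len 10), cursors c1@2 c2@10, authorship .1.......2
After op 3 (insert('u')): buffer="hqucivmrbfqu" (len 12), cursors c1@3 c2@12, authorship .11.......22
After op 4 (insert('w')): buffer="hquwcivmrbfquw" (len 14), cursors c1@4 c2@14, authorship .111.......222
Authorship (.=original, N=cursor N): . 1 1 1 . . . . . . . 2 2 2
Index 3: author = 1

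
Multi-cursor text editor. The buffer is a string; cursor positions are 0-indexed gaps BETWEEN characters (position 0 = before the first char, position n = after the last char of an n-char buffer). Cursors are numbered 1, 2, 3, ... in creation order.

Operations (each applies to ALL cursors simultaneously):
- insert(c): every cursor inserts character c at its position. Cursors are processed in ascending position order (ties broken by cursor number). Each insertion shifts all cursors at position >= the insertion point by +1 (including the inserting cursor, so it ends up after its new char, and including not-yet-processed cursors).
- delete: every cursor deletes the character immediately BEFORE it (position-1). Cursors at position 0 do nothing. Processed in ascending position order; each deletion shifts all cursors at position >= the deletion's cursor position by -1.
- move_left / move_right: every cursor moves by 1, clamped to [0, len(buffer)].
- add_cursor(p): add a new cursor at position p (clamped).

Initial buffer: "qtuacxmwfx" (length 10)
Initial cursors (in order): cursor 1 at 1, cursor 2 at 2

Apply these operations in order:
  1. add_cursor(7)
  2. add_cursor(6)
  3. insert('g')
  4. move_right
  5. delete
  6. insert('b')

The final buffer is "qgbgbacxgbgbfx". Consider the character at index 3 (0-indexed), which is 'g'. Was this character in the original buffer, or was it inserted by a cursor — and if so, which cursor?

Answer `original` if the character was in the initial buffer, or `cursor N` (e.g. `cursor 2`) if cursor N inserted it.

Answer: cursor 2

Derivation:
After op 1 (add_cursor(7)): buffer="qtuacxmwfx" (len 10), cursors c1@1 c2@2 c3@7, authorship ..........
After op 2 (add_cursor(6)): buffer="qtuacxmwfx" (len 10), cursors c1@1 c2@2 c4@6 c3@7, authorship ..........
After op 3 (insert('g')): buffer="qgtguacxgmgwfx" (len 14), cursors c1@2 c2@4 c4@9 c3@11, authorship .1.2....4.3...
After op 4 (move_right): buffer="qgtguacxgmgwfx" (len 14), cursors c1@3 c2@5 c4@10 c3@12, authorship .1.2....4.3...
After op 5 (delete): buffer="qggacxggfx" (len 10), cursors c1@2 c2@3 c4@7 c3@8, authorship .12...43..
After op 6 (insert('b')): buffer="qgbgbacxgbgbfx" (len 14), cursors c1@3 c2@5 c4@10 c3@12, authorship .1122...4433..
Authorship (.=original, N=cursor N): . 1 1 2 2 . . . 4 4 3 3 . .
Index 3: author = 2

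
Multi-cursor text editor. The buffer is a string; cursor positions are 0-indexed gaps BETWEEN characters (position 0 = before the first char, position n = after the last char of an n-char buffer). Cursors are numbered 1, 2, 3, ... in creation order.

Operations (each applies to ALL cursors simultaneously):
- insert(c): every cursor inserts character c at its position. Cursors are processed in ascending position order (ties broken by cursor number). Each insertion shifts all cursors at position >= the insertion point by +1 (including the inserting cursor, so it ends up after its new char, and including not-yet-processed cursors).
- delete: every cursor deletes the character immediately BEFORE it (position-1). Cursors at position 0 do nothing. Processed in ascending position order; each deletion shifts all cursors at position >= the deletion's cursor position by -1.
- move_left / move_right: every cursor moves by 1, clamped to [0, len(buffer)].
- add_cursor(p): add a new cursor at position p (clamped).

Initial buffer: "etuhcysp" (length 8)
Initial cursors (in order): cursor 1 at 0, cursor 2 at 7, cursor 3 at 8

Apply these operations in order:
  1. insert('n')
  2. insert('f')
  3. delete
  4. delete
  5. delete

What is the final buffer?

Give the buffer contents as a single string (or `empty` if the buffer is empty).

After op 1 (insert('n')): buffer="netuhcysnpn" (len 11), cursors c1@1 c2@9 c3@11, authorship 1.......2.3
After op 2 (insert('f')): buffer="nfetuhcysnfpnf" (len 14), cursors c1@2 c2@11 c3@14, authorship 11.......22.33
After op 3 (delete): buffer="netuhcysnpn" (len 11), cursors c1@1 c2@9 c3@11, authorship 1.......2.3
After op 4 (delete): buffer="etuhcysp" (len 8), cursors c1@0 c2@7 c3@8, authorship ........
After op 5 (delete): buffer="etuhcy" (len 6), cursors c1@0 c2@6 c3@6, authorship ......

Answer: etuhcy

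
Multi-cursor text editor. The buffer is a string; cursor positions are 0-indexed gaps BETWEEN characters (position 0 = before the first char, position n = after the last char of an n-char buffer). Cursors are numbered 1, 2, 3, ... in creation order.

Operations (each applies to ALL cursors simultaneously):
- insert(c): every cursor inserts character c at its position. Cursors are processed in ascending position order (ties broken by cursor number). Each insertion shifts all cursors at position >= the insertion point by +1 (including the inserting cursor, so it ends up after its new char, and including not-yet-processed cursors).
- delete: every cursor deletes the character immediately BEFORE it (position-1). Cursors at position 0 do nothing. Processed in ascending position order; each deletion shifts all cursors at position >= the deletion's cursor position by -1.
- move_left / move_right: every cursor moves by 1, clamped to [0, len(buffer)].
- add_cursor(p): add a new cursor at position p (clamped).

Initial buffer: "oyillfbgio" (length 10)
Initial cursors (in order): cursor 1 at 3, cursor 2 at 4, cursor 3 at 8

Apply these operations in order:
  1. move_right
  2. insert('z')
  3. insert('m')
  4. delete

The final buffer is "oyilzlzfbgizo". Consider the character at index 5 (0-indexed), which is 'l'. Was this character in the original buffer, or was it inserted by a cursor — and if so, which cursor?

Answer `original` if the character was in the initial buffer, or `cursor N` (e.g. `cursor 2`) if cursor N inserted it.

Answer: original

Derivation:
After op 1 (move_right): buffer="oyillfbgio" (len 10), cursors c1@4 c2@5 c3@9, authorship ..........
After op 2 (insert('z')): buffer="oyilzlzfbgizo" (len 13), cursors c1@5 c2@7 c3@12, authorship ....1.2....3.
After op 3 (insert('m')): buffer="oyilzmlzmfbgizmo" (len 16), cursors c1@6 c2@9 c3@15, authorship ....11.22....33.
After op 4 (delete): buffer="oyilzlzfbgizo" (len 13), cursors c1@5 c2@7 c3@12, authorship ....1.2....3.
Authorship (.=original, N=cursor N): . . . . 1 . 2 . . . . 3 .
Index 5: author = original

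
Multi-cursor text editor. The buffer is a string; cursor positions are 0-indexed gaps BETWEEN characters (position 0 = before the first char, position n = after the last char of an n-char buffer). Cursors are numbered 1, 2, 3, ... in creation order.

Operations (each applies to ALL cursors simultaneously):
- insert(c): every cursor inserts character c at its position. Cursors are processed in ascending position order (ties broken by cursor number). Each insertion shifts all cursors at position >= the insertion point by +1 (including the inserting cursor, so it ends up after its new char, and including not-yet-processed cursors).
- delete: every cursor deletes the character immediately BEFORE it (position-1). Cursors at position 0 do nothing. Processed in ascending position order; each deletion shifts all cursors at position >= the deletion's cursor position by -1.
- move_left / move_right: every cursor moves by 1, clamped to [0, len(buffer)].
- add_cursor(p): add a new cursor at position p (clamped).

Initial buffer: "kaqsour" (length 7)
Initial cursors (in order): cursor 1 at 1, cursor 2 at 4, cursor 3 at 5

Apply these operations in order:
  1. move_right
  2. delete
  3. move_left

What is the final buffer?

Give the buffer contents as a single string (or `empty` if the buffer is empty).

After op 1 (move_right): buffer="kaqsour" (len 7), cursors c1@2 c2@5 c3@6, authorship .......
After op 2 (delete): buffer="kqsr" (len 4), cursors c1@1 c2@3 c3@3, authorship ....
After op 3 (move_left): buffer="kqsr" (len 4), cursors c1@0 c2@2 c3@2, authorship ....

Answer: kqsr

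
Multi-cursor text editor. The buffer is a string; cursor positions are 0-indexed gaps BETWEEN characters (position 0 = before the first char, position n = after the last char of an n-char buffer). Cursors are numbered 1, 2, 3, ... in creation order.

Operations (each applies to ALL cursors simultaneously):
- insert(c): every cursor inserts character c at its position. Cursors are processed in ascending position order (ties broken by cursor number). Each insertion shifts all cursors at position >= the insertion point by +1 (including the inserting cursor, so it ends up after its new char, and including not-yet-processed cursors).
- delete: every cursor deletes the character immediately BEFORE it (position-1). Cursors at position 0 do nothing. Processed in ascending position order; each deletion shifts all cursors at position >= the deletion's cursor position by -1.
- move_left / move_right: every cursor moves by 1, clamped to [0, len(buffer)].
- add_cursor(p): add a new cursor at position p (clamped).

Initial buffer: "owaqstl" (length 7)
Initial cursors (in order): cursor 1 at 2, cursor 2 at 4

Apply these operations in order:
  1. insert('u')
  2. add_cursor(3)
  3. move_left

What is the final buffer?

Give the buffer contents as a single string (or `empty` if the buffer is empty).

Answer: owuaqustl

Derivation:
After op 1 (insert('u')): buffer="owuaqustl" (len 9), cursors c1@3 c2@6, authorship ..1..2...
After op 2 (add_cursor(3)): buffer="owuaqustl" (len 9), cursors c1@3 c3@3 c2@6, authorship ..1..2...
After op 3 (move_left): buffer="owuaqustl" (len 9), cursors c1@2 c3@2 c2@5, authorship ..1..2...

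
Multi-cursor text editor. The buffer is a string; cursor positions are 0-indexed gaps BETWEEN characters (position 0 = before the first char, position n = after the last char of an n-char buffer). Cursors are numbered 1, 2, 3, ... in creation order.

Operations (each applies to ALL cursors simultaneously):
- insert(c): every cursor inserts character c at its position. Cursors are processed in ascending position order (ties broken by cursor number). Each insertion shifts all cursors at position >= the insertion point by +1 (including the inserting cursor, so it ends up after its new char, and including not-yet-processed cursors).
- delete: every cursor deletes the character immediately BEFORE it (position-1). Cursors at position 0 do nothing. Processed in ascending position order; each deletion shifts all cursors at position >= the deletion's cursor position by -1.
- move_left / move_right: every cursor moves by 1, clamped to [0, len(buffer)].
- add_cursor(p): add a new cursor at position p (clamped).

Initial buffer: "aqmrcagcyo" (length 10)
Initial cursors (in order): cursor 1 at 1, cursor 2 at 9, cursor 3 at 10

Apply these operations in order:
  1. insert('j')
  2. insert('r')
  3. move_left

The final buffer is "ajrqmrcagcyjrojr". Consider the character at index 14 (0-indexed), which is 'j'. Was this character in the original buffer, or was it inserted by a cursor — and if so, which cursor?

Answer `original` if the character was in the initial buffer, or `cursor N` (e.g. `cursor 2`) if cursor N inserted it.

Answer: cursor 3

Derivation:
After op 1 (insert('j')): buffer="ajqmrcagcyjoj" (len 13), cursors c1@2 c2@11 c3@13, authorship .1........2.3
After op 2 (insert('r')): buffer="ajrqmrcagcyjrojr" (len 16), cursors c1@3 c2@13 c3@16, authorship .11........22.33
After op 3 (move_left): buffer="ajrqmrcagcyjrojr" (len 16), cursors c1@2 c2@12 c3@15, authorship .11........22.33
Authorship (.=original, N=cursor N): . 1 1 . . . . . . . . 2 2 . 3 3
Index 14: author = 3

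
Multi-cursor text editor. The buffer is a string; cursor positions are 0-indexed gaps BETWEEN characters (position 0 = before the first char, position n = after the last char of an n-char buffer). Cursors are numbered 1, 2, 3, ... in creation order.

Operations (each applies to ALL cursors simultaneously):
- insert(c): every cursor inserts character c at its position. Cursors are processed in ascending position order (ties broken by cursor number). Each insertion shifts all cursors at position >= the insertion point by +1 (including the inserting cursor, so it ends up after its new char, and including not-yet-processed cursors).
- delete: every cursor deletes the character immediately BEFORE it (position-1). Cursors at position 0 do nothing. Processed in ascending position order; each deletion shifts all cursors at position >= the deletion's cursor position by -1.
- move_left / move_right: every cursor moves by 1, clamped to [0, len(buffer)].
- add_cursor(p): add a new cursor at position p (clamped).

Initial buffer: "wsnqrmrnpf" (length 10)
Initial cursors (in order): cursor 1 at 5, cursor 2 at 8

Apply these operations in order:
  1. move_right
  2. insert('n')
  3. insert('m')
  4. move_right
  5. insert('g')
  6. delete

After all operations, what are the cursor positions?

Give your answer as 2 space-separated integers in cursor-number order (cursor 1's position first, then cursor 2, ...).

After op 1 (move_right): buffer="wsnqrmrnpf" (len 10), cursors c1@6 c2@9, authorship ..........
After op 2 (insert('n')): buffer="wsnqrmnrnpnf" (len 12), cursors c1@7 c2@11, authorship ......1...2.
After op 3 (insert('m')): buffer="wsnqrmnmrnpnmf" (len 14), cursors c1@8 c2@13, authorship ......11...22.
After op 4 (move_right): buffer="wsnqrmnmrnpnmf" (len 14), cursors c1@9 c2@14, authorship ......11...22.
After op 5 (insert('g')): buffer="wsnqrmnmrgnpnmfg" (len 16), cursors c1@10 c2@16, authorship ......11.1..22.2
After op 6 (delete): buffer="wsnqrmnmrnpnmf" (len 14), cursors c1@9 c2@14, authorship ......11...22.

Answer: 9 14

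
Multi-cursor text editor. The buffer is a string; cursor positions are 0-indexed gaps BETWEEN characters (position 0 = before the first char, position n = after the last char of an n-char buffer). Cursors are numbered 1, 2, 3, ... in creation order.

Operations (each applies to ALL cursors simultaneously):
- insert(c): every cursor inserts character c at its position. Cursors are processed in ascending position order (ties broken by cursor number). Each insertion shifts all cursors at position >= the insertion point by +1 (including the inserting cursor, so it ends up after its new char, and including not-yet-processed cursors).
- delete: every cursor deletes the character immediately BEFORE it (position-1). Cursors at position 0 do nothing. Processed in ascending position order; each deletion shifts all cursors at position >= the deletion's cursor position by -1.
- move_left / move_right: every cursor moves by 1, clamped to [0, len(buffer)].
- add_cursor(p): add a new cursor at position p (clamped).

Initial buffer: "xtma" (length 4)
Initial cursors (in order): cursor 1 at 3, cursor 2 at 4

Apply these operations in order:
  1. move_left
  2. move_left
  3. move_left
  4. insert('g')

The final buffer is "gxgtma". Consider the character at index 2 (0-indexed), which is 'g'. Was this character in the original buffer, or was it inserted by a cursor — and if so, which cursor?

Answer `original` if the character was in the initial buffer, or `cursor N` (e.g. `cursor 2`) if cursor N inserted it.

Answer: cursor 2

Derivation:
After op 1 (move_left): buffer="xtma" (len 4), cursors c1@2 c2@3, authorship ....
After op 2 (move_left): buffer="xtma" (len 4), cursors c1@1 c2@2, authorship ....
After op 3 (move_left): buffer="xtma" (len 4), cursors c1@0 c2@1, authorship ....
After op 4 (insert('g')): buffer="gxgtma" (len 6), cursors c1@1 c2@3, authorship 1.2...
Authorship (.=original, N=cursor N): 1 . 2 . . .
Index 2: author = 2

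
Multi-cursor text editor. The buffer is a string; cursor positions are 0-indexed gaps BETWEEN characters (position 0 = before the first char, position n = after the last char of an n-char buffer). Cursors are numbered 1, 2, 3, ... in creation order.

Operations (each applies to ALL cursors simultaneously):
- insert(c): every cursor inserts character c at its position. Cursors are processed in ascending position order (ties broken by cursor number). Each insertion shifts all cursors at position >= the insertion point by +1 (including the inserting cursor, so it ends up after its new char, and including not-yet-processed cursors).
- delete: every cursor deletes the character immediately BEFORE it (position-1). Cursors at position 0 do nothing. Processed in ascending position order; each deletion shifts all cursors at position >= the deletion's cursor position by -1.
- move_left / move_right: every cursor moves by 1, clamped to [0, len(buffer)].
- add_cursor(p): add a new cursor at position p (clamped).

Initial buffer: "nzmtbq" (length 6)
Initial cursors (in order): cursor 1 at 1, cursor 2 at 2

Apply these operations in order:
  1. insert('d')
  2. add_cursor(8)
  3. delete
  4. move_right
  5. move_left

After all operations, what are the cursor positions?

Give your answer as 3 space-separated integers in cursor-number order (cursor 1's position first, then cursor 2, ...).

After op 1 (insert('d')): buffer="ndzdmtbq" (len 8), cursors c1@2 c2@4, authorship .1.2....
After op 2 (add_cursor(8)): buffer="ndzdmtbq" (len 8), cursors c1@2 c2@4 c3@8, authorship .1.2....
After op 3 (delete): buffer="nzmtb" (len 5), cursors c1@1 c2@2 c3@5, authorship .....
After op 4 (move_right): buffer="nzmtb" (len 5), cursors c1@2 c2@3 c3@5, authorship .....
After op 5 (move_left): buffer="nzmtb" (len 5), cursors c1@1 c2@2 c3@4, authorship .....

Answer: 1 2 4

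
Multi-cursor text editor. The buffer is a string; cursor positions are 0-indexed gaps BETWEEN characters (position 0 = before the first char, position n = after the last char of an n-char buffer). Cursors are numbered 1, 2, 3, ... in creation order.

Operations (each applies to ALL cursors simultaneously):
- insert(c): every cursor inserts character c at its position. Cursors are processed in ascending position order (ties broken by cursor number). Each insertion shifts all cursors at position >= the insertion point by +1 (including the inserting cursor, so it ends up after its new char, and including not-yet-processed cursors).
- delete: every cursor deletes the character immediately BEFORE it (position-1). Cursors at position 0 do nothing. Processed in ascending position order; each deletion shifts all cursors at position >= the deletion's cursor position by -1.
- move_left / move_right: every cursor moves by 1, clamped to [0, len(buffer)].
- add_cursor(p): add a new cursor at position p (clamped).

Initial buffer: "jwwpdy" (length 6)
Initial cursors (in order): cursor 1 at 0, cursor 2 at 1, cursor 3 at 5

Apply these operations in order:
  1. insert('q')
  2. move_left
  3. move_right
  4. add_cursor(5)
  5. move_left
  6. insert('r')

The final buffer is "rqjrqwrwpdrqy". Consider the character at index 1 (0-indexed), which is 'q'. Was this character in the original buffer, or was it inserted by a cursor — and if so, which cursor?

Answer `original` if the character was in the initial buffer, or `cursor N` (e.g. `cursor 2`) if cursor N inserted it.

Answer: cursor 1

Derivation:
After op 1 (insert('q')): buffer="qjqwwpdqy" (len 9), cursors c1@1 c2@3 c3@8, authorship 1.2....3.
After op 2 (move_left): buffer="qjqwwpdqy" (len 9), cursors c1@0 c2@2 c3@7, authorship 1.2....3.
After op 3 (move_right): buffer="qjqwwpdqy" (len 9), cursors c1@1 c2@3 c3@8, authorship 1.2....3.
After op 4 (add_cursor(5)): buffer="qjqwwpdqy" (len 9), cursors c1@1 c2@3 c4@5 c3@8, authorship 1.2....3.
After op 5 (move_left): buffer="qjqwwpdqy" (len 9), cursors c1@0 c2@2 c4@4 c3@7, authorship 1.2....3.
After op 6 (insert('r')): buffer="rqjrqwrwpdrqy" (len 13), cursors c1@1 c2@4 c4@7 c3@11, authorship 11.22.4...33.
Authorship (.=original, N=cursor N): 1 1 . 2 2 . 4 . . . 3 3 .
Index 1: author = 1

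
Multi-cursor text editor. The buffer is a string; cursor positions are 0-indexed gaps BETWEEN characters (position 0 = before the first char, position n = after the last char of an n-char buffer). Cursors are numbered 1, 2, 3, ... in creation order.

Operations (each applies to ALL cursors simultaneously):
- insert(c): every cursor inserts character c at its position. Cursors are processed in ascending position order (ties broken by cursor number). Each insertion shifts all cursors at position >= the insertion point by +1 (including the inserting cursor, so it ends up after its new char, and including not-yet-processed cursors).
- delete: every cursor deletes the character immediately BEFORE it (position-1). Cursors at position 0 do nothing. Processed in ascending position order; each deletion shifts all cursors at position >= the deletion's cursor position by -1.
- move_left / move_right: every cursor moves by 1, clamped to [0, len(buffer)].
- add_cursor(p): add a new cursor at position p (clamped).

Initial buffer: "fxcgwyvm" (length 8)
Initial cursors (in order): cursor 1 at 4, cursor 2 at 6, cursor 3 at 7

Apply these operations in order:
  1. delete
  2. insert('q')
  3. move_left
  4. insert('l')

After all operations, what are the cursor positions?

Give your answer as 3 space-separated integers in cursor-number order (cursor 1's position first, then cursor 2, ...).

Answer: 4 9 9

Derivation:
After op 1 (delete): buffer="fxcwm" (len 5), cursors c1@3 c2@4 c3@4, authorship .....
After op 2 (insert('q')): buffer="fxcqwqqm" (len 8), cursors c1@4 c2@7 c3@7, authorship ...1.23.
After op 3 (move_left): buffer="fxcqwqqm" (len 8), cursors c1@3 c2@6 c3@6, authorship ...1.23.
After op 4 (insert('l')): buffer="fxclqwqllqm" (len 11), cursors c1@4 c2@9 c3@9, authorship ...11.2233.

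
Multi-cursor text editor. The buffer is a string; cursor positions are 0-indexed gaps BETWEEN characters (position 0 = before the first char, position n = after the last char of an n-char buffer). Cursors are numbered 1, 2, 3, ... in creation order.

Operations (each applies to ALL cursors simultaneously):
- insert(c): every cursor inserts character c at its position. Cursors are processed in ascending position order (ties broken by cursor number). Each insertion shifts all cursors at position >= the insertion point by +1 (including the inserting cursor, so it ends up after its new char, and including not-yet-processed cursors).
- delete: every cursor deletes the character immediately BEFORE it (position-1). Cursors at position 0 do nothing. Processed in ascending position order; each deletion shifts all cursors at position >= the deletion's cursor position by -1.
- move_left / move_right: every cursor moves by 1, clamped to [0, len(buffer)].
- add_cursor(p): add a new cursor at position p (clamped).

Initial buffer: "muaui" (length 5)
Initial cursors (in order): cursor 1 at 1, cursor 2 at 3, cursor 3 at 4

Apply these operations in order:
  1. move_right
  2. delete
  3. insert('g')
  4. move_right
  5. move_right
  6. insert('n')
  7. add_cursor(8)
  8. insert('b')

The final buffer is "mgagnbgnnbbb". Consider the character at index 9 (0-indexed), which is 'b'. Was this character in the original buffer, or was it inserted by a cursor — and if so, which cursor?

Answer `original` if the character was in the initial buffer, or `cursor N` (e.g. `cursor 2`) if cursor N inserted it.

After op 1 (move_right): buffer="muaui" (len 5), cursors c1@2 c2@4 c3@5, authorship .....
After op 2 (delete): buffer="ma" (len 2), cursors c1@1 c2@2 c3@2, authorship ..
After op 3 (insert('g')): buffer="mgagg" (len 5), cursors c1@2 c2@5 c3@5, authorship .1.23
After op 4 (move_right): buffer="mgagg" (len 5), cursors c1@3 c2@5 c3@5, authorship .1.23
After op 5 (move_right): buffer="mgagg" (len 5), cursors c1@4 c2@5 c3@5, authorship .1.23
After op 6 (insert('n')): buffer="mgagngnn" (len 8), cursors c1@5 c2@8 c3@8, authorship .1.21323
After op 7 (add_cursor(8)): buffer="mgagngnn" (len 8), cursors c1@5 c2@8 c3@8 c4@8, authorship .1.21323
After op 8 (insert('b')): buffer="mgagnbgnnbbb" (len 12), cursors c1@6 c2@12 c3@12 c4@12, authorship .1.211323234
Authorship (.=original, N=cursor N): . 1 . 2 1 1 3 2 3 2 3 4
Index 9: author = 2

Answer: cursor 2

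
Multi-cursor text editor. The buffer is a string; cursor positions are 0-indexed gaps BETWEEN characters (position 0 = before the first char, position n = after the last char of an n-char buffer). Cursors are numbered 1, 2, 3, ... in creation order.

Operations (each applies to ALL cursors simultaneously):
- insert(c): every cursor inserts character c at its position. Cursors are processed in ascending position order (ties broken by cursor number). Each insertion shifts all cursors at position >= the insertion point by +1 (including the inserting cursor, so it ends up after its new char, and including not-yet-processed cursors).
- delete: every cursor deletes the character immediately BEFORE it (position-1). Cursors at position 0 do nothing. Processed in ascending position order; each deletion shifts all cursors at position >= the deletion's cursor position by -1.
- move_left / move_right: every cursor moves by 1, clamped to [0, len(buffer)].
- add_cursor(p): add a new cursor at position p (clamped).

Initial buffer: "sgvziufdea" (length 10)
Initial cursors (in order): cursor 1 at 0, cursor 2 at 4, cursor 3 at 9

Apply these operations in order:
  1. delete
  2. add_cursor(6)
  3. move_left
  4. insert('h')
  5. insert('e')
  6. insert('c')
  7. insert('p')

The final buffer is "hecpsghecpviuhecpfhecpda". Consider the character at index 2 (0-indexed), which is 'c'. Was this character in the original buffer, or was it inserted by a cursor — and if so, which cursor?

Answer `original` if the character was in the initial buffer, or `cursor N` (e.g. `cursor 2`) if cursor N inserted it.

Answer: cursor 1

Derivation:
After op 1 (delete): buffer="sgviufda" (len 8), cursors c1@0 c2@3 c3@7, authorship ........
After op 2 (add_cursor(6)): buffer="sgviufda" (len 8), cursors c1@0 c2@3 c4@6 c3@7, authorship ........
After op 3 (move_left): buffer="sgviufda" (len 8), cursors c1@0 c2@2 c4@5 c3@6, authorship ........
After op 4 (insert('h')): buffer="hsghviuhfhda" (len 12), cursors c1@1 c2@4 c4@8 c3@10, authorship 1..2...4.3..
After op 5 (insert('e')): buffer="hesgheviuhefheda" (len 16), cursors c1@2 c2@6 c4@11 c3@14, authorship 11..22...44.33..
After op 6 (insert('c')): buffer="hecsghecviuhecfhecda" (len 20), cursors c1@3 c2@8 c4@14 c3@18, authorship 111..222...444.333..
After op 7 (insert('p')): buffer="hecpsghecpviuhecpfhecpda" (len 24), cursors c1@4 c2@10 c4@17 c3@22, authorship 1111..2222...4444.3333..
Authorship (.=original, N=cursor N): 1 1 1 1 . . 2 2 2 2 . . . 4 4 4 4 . 3 3 3 3 . .
Index 2: author = 1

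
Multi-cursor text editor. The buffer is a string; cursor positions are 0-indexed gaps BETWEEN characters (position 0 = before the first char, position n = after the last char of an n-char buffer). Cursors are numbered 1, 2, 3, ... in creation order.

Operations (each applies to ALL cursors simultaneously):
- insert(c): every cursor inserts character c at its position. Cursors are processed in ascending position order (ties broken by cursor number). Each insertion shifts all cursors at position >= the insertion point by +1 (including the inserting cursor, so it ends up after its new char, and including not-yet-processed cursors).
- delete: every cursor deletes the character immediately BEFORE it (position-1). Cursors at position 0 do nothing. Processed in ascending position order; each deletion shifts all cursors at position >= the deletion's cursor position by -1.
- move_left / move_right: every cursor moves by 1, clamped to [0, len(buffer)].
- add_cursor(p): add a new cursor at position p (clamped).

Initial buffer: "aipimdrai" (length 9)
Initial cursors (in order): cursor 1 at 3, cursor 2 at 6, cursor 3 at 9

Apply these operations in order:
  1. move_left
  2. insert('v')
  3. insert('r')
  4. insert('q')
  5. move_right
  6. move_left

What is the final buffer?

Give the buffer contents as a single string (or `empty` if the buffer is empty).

Answer: aivrqpimvrqdravrqi

Derivation:
After op 1 (move_left): buffer="aipimdrai" (len 9), cursors c1@2 c2@5 c3@8, authorship .........
After op 2 (insert('v')): buffer="aivpimvdravi" (len 12), cursors c1@3 c2@7 c3@11, authorship ..1...2...3.
After op 3 (insert('r')): buffer="aivrpimvrdravri" (len 15), cursors c1@4 c2@9 c3@14, authorship ..11...22...33.
After op 4 (insert('q')): buffer="aivrqpimvrqdravrqi" (len 18), cursors c1@5 c2@11 c3@17, authorship ..111...222...333.
After op 5 (move_right): buffer="aivrqpimvrqdravrqi" (len 18), cursors c1@6 c2@12 c3@18, authorship ..111...222...333.
After op 6 (move_left): buffer="aivrqpimvrqdravrqi" (len 18), cursors c1@5 c2@11 c3@17, authorship ..111...222...333.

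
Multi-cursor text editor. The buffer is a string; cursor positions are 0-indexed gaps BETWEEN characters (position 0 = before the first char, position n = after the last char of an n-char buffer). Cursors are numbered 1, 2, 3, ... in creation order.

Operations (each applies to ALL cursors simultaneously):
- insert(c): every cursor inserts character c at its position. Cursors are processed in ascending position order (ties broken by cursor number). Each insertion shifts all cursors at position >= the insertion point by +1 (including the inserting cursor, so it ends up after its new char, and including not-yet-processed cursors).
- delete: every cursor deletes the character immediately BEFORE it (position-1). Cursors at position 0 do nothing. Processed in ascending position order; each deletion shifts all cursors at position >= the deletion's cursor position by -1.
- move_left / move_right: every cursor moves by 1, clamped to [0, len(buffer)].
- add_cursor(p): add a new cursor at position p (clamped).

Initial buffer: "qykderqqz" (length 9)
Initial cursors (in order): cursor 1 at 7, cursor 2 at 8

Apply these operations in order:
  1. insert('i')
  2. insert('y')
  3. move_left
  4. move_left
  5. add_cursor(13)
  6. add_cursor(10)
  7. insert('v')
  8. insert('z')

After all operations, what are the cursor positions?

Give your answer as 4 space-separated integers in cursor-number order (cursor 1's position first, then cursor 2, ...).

Answer: 9 16 21 16

Derivation:
After op 1 (insert('i')): buffer="qykderqiqiz" (len 11), cursors c1@8 c2@10, authorship .......1.2.
After op 2 (insert('y')): buffer="qykderqiyqiyz" (len 13), cursors c1@9 c2@12, authorship .......11.22.
After op 3 (move_left): buffer="qykderqiyqiyz" (len 13), cursors c1@8 c2@11, authorship .......11.22.
After op 4 (move_left): buffer="qykderqiyqiyz" (len 13), cursors c1@7 c2@10, authorship .......11.22.
After op 5 (add_cursor(13)): buffer="qykderqiyqiyz" (len 13), cursors c1@7 c2@10 c3@13, authorship .......11.22.
After op 6 (add_cursor(10)): buffer="qykderqiyqiyz" (len 13), cursors c1@7 c2@10 c4@10 c3@13, authorship .......11.22.
After op 7 (insert('v')): buffer="qykderqviyqvviyzv" (len 17), cursors c1@8 c2@13 c4@13 c3@17, authorship .......111.2422.3
After op 8 (insert('z')): buffer="qykderqvziyqvvzziyzvz" (len 21), cursors c1@9 c2@16 c4@16 c3@21, authorship .......1111.242422.33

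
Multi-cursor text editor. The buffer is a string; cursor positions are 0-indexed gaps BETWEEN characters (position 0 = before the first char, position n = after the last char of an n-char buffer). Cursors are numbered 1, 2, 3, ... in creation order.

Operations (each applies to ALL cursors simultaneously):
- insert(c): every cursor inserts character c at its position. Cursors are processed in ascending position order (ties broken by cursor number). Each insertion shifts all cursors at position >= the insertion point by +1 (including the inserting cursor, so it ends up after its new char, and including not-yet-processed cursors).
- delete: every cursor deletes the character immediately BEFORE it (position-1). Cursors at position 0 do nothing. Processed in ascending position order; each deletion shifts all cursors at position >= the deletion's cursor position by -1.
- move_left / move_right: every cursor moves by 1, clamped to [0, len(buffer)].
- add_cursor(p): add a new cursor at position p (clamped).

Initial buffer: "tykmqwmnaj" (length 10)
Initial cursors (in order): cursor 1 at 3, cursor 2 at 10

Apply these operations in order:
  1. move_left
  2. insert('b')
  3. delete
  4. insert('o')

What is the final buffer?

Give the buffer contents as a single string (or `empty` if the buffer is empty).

After op 1 (move_left): buffer="tykmqwmnaj" (len 10), cursors c1@2 c2@9, authorship ..........
After op 2 (insert('b')): buffer="tybkmqwmnabj" (len 12), cursors c1@3 c2@11, authorship ..1.......2.
After op 3 (delete): buffer="tykmqwmnaj" (len 10), cursors c1@2 c2@9, authorship ..........
After op 4 (insert('o')): buffer="tyokmqwmnaoj" (len 12), cursors c1@3 c2@11, authorship ..1.......2.

Answer: tyokmqwmnaoj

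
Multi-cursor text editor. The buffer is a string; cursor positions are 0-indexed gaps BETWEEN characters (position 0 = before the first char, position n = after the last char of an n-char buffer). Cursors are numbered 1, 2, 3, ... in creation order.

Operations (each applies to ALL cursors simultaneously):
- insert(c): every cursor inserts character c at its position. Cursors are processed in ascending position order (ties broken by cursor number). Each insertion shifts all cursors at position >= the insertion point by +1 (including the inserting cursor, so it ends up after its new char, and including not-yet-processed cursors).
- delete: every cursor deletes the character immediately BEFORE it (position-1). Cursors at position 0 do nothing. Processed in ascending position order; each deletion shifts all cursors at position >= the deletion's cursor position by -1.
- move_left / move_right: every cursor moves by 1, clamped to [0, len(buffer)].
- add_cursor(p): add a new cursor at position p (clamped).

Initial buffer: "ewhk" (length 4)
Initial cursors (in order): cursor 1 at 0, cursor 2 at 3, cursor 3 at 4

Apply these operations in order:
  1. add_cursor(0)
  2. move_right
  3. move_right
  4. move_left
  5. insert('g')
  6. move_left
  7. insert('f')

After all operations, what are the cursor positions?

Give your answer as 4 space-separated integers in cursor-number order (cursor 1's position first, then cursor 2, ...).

After op 1 (add_cursor(0)): buffer="ewhk" (len 4), cursors c1@0 c4@0 c2@3 c3@4, authorship ....
After op 2 (move_right): buffer="ewhk" (len 4), cursors c1@1 c4@1 c2@4 c3@4, authorship ....
After op 3 (move_right): buffer="ewhk" (len 4), cursors c1@2 c4@2 c2@4 c3@4, authorship ....
After op 4 (move_left): buffer="ewhk" (len 4), cursors c1@1 c4@1 c2@3 c3@3, authorship ....
After op 5 (insert('g')): buffer="eggwhggk" (len 8), cursors c1@3 c4@3 c2@7 c3@7, authorship .14..23.
After op 6 (move_left): buffer="eggwhggk" (len 8), cursors c1@2 c4@2 c2@6 c3@6, authorship .14..23.
After op 7 (insert('f')): buffer="egffgwhgffgk" (len 12), cursors c1@4 c4@4 c2@10 c3@10, authorship .1144..2233.

Answer: 4 10 10 4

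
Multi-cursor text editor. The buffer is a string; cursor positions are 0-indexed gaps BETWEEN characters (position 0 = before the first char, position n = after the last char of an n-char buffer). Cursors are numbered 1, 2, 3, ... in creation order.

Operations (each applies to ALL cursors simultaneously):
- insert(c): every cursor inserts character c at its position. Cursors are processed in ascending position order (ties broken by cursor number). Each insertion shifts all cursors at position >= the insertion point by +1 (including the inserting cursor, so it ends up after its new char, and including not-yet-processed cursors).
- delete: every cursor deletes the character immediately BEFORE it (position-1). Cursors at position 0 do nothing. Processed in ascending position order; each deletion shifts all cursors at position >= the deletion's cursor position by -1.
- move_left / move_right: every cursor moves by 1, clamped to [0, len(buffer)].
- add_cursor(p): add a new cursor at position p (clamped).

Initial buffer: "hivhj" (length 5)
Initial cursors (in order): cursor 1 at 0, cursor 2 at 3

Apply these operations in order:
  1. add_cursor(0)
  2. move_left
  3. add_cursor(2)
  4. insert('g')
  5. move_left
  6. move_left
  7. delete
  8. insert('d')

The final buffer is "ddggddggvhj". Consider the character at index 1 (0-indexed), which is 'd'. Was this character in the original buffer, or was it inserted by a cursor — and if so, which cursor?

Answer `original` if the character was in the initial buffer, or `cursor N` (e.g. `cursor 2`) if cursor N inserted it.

After op 1 (add_cursor(0)): buffer="hivhj" (len 5), cursors c1@0 c3@0 c2@3, authorship .....
After op 2 (move_left): buffer="hivhj" (len 5), cursors c1@0 c3@0 c2@2, authorship .....
After op 3 (add_cursor(2)): buffer="hivhj" (len 5), cursors c1@0 c3@0 c2@2 c4@2, authorship .....
After op 4 (insert('g')): buffer="gghiggvhj" (len 9), cursors c1@2 c3@2 c2@6 c4@6, authorship 13..24...
After op 5 (move_left): buffer="gghiggvhj" (len 9), cursors c1@1 c3@1 c2@5 c4@5, authorship 13..24...
After op 6 (move_left): buffer="gghiggvhj" (len 9), cursors c1@0 c3@0 c2@4 c4@4, authorship 13..24...
After op 7 (delete): buffer="ggggvhj" (len 7), cursors c1@0 c3@0 c2@2 c4@2, authorship 1324...
After op 8 (insert('d')): buffer="ddggddggvhj" (len 11), cursors c1@2 c3@2 c2@6 c4@6, authorship 13132424...
Authorship (.=original, N=cursor N): 1 3 1 3 2 4 2 4 . . .
Index 1: author = 3

Answer: cursor 3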